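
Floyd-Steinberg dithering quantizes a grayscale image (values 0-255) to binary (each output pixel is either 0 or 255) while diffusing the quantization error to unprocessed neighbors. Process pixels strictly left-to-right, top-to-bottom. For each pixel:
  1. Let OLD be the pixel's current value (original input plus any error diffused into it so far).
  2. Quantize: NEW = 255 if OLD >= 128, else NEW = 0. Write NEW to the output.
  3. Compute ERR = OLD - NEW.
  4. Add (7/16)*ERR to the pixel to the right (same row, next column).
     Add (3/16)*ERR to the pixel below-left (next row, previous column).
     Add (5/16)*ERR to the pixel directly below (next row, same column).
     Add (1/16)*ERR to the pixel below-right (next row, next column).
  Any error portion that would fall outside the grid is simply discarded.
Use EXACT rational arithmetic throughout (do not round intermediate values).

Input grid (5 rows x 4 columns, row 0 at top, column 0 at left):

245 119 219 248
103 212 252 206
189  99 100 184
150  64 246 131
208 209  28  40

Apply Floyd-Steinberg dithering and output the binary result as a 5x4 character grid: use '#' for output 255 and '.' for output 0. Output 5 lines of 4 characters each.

Answer: #.##
.###
#.##
#.#.
##..

Derivation:
(0,0): OLD=245 → NEW=255, ERR=-10
(0,1): OLD=917/8 → NEW=0, ERR=917/8
(0,2): OLD=34451/128 → NEW=255, ERR=1811/128
(0,3): OLD=520581/2048 → NEW=255, ERR=-1659/2048
(1,0): OLD=15535/128 → NEW=0, ERR=15535/128
(1,1): OLD=310217/1024 → NEW=255, ERR=49097/1024
(1,2): OLD=9319549/32768 → NEW=255, ERR=963709/32768
(1,3): OLD=115080187/524288 → NEW=255, ERR=-18613253/524288
(2,0): OLD=3865267/16384 → NEW=255, ERR=-312653/16384
(2,1): OLD=62250977/524288 → NEW=0, ERR=62250977/524288
(2,2): OLD=165126533/1048576 → NEW=255, ERR=-102260347/1048576
(2,3): OLD=2215891473/16777216 → NEW=255, ERR=-2062298607/16777216
(3,0): OLD=1395019651/8388608 → NEW=255, ERR=-744075389/8388608
(3,1): OLD=5747158365/134217728 → NEW=0, ERR=5747158365/134217728
(3,2): OLD=469505547427/2147483648 → NEW=255, ERR=-78102782813/2147483648
(3,3): OLD=2425105947381/34359738368 → NEW=0, ERR=2425105947381/34359738368
(4,0): OLD=404392042759/2147483648 → NEW=255, ERR=-143216287481/2147483648
(4,1): OLD=3106826163861/17179869184 → NEW=255, ERR=-1274040478059/17179869184
(4,2): OLD=54963854581/549755813888 → NEW=0, ERR=54963854581/549755813888
(4,3): OLD=526242631260739/8796093022208 → NEW=0, ERR=526242631260739/8796093022208
Row 0: #.##
Row 1: .###
Row 2: #.##
Row 3: #.#.
Row 4: ##..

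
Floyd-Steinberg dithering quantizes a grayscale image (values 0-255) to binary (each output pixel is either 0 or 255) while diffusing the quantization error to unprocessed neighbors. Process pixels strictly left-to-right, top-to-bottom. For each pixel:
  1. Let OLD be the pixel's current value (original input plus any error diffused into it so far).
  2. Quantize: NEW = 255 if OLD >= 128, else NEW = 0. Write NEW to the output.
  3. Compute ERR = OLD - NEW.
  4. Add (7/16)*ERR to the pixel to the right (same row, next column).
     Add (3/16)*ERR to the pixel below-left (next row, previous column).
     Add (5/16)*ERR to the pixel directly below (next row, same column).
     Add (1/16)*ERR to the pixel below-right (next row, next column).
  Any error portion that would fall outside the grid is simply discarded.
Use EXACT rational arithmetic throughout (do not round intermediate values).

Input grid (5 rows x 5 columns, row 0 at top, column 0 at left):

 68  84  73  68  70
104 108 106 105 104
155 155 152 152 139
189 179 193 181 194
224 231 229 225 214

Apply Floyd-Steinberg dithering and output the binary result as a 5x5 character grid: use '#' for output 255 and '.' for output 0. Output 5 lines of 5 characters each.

(0,0): OLD=68 → NEW=0, ERR=68
(0,1): OLD=455/4 → NEW=0, ERR=455/4
(0,2): OLD=7857/64 → NEW=0, ERR=7857/64
(0,3): OLD=124631/1024 → NEW=0, ERR=124631/1024
(0,4): OLD=2019297/16384 → NEW=0, ERR=2019297/16384
(1,0): OLD=9381/64 → NEW=255, ERR=-6939/64
(1,1): OLD=63171/512 → NEW=0, ERR=63171/512
(1,2): OLD=3740031/16384 → NEW=255, ERR=-437889/16384
(1,3): OLD=10624915/65536 → NEW=255, ERR=-6086765/65536
(1,4): OLD=114806873/1048576 → NEW=0, ERR=114806873/1048576
(2,0): OLD=1181713/8192 → NEW=255, ERR=-907247/8192
(2,1): OLD=34948171/262144 → NEW=255, ERR=-31898549/262144
(2,2): OLD=338515617/4194304 → NEW=0, ERR=338515617/4194304
(2,3): OLD=11887974739/67108864 → NEW=255, ERR=-5224785581/67108864
(2,4): OLD=143181966469/1073741824 → NEW=255, ERR=-130622198651/1073741824
(3,0): OLD=551868289/4194304 → NEW=255, ERR=-517679231/4194304
(3,1): OLD=3193942253/33554432 → NEW=0, ERR=3193942253/33554432
(3,2): OLD=255188227647/1073741824 → NEW=255, ERR=-18615937473/1073741824
(3,3): OLD=282006914439/2147483648 → NEW=255, ERR=-265601415801/2147483648
(3,4): OLD=3333164207683/34359738368 → NEW=0, ERR=3333164207683/34359738368
(4,0): OLD=109133741807/536870912 → NEW=255, ERR=-27768340753/536870912
(4,1): OLD=3902450075887/17179869184 → NEW=255, ERR=-478416566033/17179869184
(4,2): OLD=53369714184417/274877906944 → NEW=255, ERR=-16724152086303/274877906944
(4,3): OLD=777736755272943/4398046511104 → NEW=255, ERR=-343765105058577/4398046511104
(4,4): OLD=14241828911966729/70368744177664 → NEW=255, ERR=-3702200853337591/70368744177664
Row 0: .....
Row 1: #.##.
Row 2: ##.##
Row 3: #.##.
Row 4: #####

Answer: .....
#.##.
##.##
#.##.
#####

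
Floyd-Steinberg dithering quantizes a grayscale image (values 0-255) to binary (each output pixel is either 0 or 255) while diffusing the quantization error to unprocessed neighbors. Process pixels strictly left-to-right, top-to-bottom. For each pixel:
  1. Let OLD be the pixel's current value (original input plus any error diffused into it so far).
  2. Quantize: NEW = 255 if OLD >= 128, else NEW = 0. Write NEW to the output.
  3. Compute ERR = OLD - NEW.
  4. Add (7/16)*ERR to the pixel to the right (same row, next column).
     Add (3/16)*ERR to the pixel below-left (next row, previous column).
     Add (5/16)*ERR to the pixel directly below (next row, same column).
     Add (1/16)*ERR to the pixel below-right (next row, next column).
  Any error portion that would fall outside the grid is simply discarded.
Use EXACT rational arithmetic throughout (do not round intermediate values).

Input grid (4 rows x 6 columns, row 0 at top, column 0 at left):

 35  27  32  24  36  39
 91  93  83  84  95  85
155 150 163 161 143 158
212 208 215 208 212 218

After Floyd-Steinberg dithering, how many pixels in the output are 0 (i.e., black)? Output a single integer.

(0,0): OLD=35 → NEW=0, ERR=35
(0,1): OLD=677/16 → NEW=0, ERR=677/16
(0,2): OLD=12931/256 → NEW=0, ERR=12931/256
(0,3): OLD=188821/4096 → NEW=0, ERR=188821/4096
(0,4): OLD=3681043/65536 → NEW=0, ERR=3681043/65536
(0,5): OLD=66661765/1048576 → NEW=0, ERR=66661765/1048576
(1,0): OLD=28127/256 → NEW=0, ERR=28127/256
(1,1): OLD=339865/2048 → NEW=255, ERR=-182375/2048
(1,2): OLD=4660493/65536 → NEW=0, ERR=4660493/65536
(1,3): OLD=37540745/262144 → NEW=255, ERR=-29305975/262144
(1,4): OLD=1316075131/16777216 → NEW=0, ERR=1316075131/16777216
(1,5): OLD=38304827885/268435456 → NEW=255, ERR=-30146213395/268435456
(2,0): OLD=5656995/32768 → NEW=255, ERR=-2698845/32768
(2,1): OLD=111504561/1048576 → NEW=0, ERR=111504561/1048576
(2,2): OLD=3443009875/16777216 → NEW=255, ERR=-835180205/16777216
(2,3): OLD=16567623291/134217728 → NEW=0, ERR=16567623291/134217728
(2,4): OLD=830965101297/4294967296 → NEW=255, ERR=-264251559183/4294967296
(2,5): OLD=6933134571943/68719476736 → NEW=0, ERR=6933134571943/68719476736
(3,0): OLD=3459468275/16777216 → NEW=255, ERR=-818721805/16777216
(3,1): OLD=27568268919/134217728 → NEW=255, ERR=-6657251721/134217728
(3,2): OLD=222838233877/1073741824 → NEW=255, ERR=-50965931243/1073741824
(3,3): OLD=14510864002815/68719476736 → NEW=255, ERR=-3012602564865/68719476736
(3,4): OLD=110075074620319/549755813888 → NEW=255, ERR=-30112657921121/549755813888
(3,5): OLD=1950260856695793/8796093022208 → NEW=255, ERR=-292742863967247/8796093022208
Output grid:
  Row 0: ......  (6 black, running=6)
  Row 1: .#.#.#  (3 black, running=9)
  Row 2: #.#.#.  (3 black, running=12)
  Row 3: ######  (0 black, running=12)

Answer: 12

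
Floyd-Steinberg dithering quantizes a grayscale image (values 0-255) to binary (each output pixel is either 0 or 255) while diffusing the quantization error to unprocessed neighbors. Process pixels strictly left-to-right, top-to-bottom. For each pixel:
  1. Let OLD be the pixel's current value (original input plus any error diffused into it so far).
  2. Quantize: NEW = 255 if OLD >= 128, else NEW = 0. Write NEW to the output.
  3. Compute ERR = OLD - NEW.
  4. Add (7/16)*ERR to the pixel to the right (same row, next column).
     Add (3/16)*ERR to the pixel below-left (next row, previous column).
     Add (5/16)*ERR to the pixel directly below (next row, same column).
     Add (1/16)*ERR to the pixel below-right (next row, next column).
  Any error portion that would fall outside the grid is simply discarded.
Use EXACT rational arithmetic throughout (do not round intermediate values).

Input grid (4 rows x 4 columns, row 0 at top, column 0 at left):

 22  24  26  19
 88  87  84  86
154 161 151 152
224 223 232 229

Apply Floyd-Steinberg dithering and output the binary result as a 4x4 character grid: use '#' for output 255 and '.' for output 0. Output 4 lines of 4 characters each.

(0,0): OLD=22 → NEW=0, ERR=22
(0,1): OLD=269/8 → NEW=0, ERR=269/8
(0,2): OLD=5211/128 → NEW=0, ERR=5211/128
(0,3): OLD=75389/2048 → NEW=0, ERR=75389/2048
(1,0): OLD=12951/128 → NEW=0, ERR=12951/128
(1,1): OLD=154401/1024 → NEW=255, ERR=-106719/1024
(1,2): OLD=1970357/32768 → NEW=0, ERR=1970357/32768
(1,3): OLD=66246403/524288 → NEW=0, ERR=66246403/524288
(2,0): OLD=2721019/16384 → NEW=255, ERR=-1456901/16384
(2,1): OLD=56165241/524288 → NEW=0, ERR=56165241/524288
(2,2): OLD=245195517/1048576 → NEW=255, ERR=-22191363/1048576
(2,3): OLD=3120312745/16777216 → NEW=255, ERR=-1157877335/16777216
(3,0): OLD=1814439755/8388608 → NEW=255, ERR=-324655285/8388608
(3,1): OLD=30872659605/134217728 → NEW=255, ERR=-3352861035/134217728
(3,2): OLD=447132952427/2147483648 → NEW=255, ERR=-100475377813/2147483648
(3,3): OLD=6378563035757/34359738368 → NEW=255, ERR=-2383170248083/34359738368
Row 0: ....
Row 1: .#..
Row 2: #.##
Row 3: ####

Answer: ....
.#..
#.##
####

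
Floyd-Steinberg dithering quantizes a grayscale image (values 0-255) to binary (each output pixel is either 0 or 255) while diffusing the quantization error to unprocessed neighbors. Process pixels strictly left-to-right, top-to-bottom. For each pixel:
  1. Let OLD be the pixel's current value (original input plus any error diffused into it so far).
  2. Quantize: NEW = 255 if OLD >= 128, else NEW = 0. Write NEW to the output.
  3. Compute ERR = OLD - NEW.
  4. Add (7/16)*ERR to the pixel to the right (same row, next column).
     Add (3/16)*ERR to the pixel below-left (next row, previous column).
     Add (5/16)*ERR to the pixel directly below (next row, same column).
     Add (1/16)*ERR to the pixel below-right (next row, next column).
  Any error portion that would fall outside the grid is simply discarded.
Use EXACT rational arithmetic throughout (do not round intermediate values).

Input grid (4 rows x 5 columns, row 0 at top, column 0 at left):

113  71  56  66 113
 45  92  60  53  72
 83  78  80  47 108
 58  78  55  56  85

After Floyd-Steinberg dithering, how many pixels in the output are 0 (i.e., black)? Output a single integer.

Answer: 15

Derivation:
(0,0): OLD=113 → NEW=0, ERR=113
(0,1): OLD=1927/16 → NEW=0, ERR=1927/16
(0,2): OLD=27825/256 → NEW=0, ERR=27825/256
(0,3): OLD=465111/4096 → NEW=0, ERR=465111/4096
(0,4): OLD=10661345/65536 → NEW=255, ERR=-6050335/65536
(1,0): OLD=26341/256 → NEW=0, ERR=26341/256
(1,1): OLD=413891/2048 → NEW=255, ERR=-108349/2048
(1,2): OLD=6529919/65536 → NEW=0, ERR=6529919/65536
(1,3): OLD=31866259/262144 → NEW=0, ERR=31866259/262144
(1,4): OLD=433814105/4194304 → NEW=0, ERR=433814105/4194304
(2,0): OLD=3448337/32768 → NEW=0, ERR=3448337/32768
(2,1): OLD=139062859/1048576 → NEW=255, ERR=-128324021/1048576
(2,2): OLD=1293223073/16777216 → NEW=0, ERR=1293223073/16777216
(2,3): OLD=38743659347/268435456 → NEW=255, ERR=-29707381933/268435456
(2,4): OLD=427356357253/4294967296 → NEW=0, ERR=427356357253/4294967296
(3,0): OLD=1139840385/16777216 → NEW=0, ERR=1139840385/16777216
(3,1): OLD=12148072173/134217728 → NEW=0, ERR=12148072173/134217728
(3,2): OLD=387780962367/4294967296 → NEW=0, ERR=387780962367/4294967296
(3,3): OLD=724912632199/8589934592 → NEW=0, ERR=724912632199/8589934592
(3,4): OLD=20079626821187/137438953472 → NEW=255, ERR=-14967306314173/137438953472
Output grid:
  Row 0: ....#  (4 black, running=4)
  Row 1: .#...  (4 black, running=8)
  Row 2: .#.#.  (3 black, running=11)
  Row 3: ....#  (4 black, running=15)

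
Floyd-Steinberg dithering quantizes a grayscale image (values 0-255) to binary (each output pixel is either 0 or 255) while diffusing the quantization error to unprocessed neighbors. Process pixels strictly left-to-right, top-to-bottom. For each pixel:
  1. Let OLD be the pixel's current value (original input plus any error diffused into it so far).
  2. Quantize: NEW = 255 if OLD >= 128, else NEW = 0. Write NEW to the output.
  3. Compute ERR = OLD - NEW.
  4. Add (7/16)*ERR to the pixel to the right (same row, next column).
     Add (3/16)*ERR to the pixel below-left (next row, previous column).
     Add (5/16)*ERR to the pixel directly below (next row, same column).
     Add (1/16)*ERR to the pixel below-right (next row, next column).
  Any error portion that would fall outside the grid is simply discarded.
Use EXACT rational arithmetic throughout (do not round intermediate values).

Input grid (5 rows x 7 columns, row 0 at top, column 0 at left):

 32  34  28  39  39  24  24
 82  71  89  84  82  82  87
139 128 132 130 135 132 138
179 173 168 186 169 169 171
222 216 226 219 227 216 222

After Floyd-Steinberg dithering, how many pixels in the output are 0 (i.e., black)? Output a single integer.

(0,0): OLD=32 → NEW=0, ERR=32
(0,1): OLD=48 → NEW=0, ERR=48
(0,2): OLD=49 → NEW=0, ERR=49
(0,3): OLD=967/16 → NEW=0, ERR=967/16
(0,4): OLD=16753/256 → NEW=0, ERR=16753/256
(0,5): OLD=215575/4096 → NEW=0, ERR=215575/4096
(0,6): OLD=3081889/65536 → NEW=0, ERR=3081889/65536
(1,0): OLD=101 → NEW=0, ERR=101
(1,1): OLD=1131/8 → NEW=255, ERR=-909/8
(1,2): OLD=17647/256 → NEW=0, ERR=17647/256
(1,3): OLD=151939/1024 → NEW=255, ERR=-109181/1024
(1,4): OLD=4551401/65536 → NEW=0, ERR=4551401/65536
(1,5): OLD=74311737/524288 → NEW=255, ERR=-59381703/524288
(1,6): OLD=465006135/8388608 → NEW=0, ERR=465006135/8388608
(2,0): OLD=19105/128 → NEW=255, ERR=-13535/128
(2,1): OLD=268155/4096 → NEW=0, ERR=268155/4096
(2,2): OLD=10164017/65536 → NEW=255, ERR=-6547663/65536
(2,3): OLD=36857577/524288 → NEW=0, ERR=36857577/524288
(2,4): OLD=669237689/4194304 → NEW=255, ERR=-400309831/4194304
(2,5): OLD=9339463955/134217728 → NEW=0, ERR=9339463955/134217728
(2,6): OLD=383727765941/2147483648 → NEW=255, ERR=-163880564299/2147483648
(3,0): OLD=10369809/65536 → NEW=255, ERR=-6341871/65536
(3,1): OLD=65945021/524288 → NEW=0, ERR=65945021/524288
(3,2): OLD=876945671/4194304 → NEW=255, ERR=-192601849/4194304
(3,3): OLD=2747089729/16777216 → NEW=255, ERR=-1531100351/16777216
(3,4): OLD=250587475473/2147483648 → NEW=0, ERR=250587475473/2147483648
(3,5): OLD=3805732451267/17179869184 → NEW=255, ERR=-575134190653/17179869184
(3,6): OLD=37618411567133/274877906944 → NEW=255, ERR=-32475454703587/274877906944
(4,0): OLD=1806431199/8388608 → NEW=255, ERR=-332663841/8388608
(4,1): OLD=29970613459/134217728 → NEW=255, ERR=-4254907181/134217728
(4,2): OLD=404866175293/2147483648 → NEW=255, ERR=-142742154947/2147483648
(4,3): OLD=3099416836527/17179869184 → NEW=255, ERR=-1281449805393/17179869184
(4,4): OLD=30078692963037/137438953472 → NEW=255, ERR=-4968240172323/137438953472
(4,5): OLD=769060781483485/4398046511104 → NEW=255, ERR=-352441078848035/4398046511104
(4,6): OLD=10409502926411035/70368744177664 → NEW=255, ERR=-7534526838893285/70368744177664
Output grid:
  Row 0: .......  (7 black, running=7)
  Row 1: .#.#.#.  (4 black, running=11)
  Row 2: #.#.#.#  (3 black, running=14)
  Row 3: #.##.##  (2 black, running=16)
  Row 4: #######  (0 black, running=16)

Answer: 16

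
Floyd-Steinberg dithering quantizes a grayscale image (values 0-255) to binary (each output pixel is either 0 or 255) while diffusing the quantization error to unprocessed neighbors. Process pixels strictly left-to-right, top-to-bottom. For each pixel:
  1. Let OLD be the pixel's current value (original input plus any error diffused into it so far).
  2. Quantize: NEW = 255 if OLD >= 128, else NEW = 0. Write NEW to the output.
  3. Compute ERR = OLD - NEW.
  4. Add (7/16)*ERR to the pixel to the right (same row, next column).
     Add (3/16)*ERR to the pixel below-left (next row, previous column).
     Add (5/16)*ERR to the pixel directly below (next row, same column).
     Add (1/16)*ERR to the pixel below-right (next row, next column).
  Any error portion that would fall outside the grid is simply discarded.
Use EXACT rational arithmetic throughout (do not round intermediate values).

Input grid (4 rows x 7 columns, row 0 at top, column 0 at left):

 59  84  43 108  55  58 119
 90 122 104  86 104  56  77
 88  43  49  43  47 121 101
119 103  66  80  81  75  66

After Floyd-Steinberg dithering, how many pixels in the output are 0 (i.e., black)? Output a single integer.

Answer: 20

Derivation:
(0,0): OLD=59 → NEW=0, ERR=59
(0,1): OLD=1757/16 → NEW=0, ERR=1757/16
(0,2): OLD=23307/256 → NEW=0, ERR=23307/256
(0,3): OLD=605517/4096 → NEW=255, ERR=-438963/4096
(0,4): OLD=531739/65536 → NEW=0, ERR=531739/65536
(0,5): OLD=64539581/1048576 → NEW=0, ERR=64539581/1048576
(0,6): OLD=2448265771/16777216 → NEW=255, ERR=-1829924309/16777216
(1,0): OLD=33031/256 → NEW=255, ERR=-32249/256
(1,1): OLD=249777/2048 → NEW=0, ERR=249777/2048
(1,2): OLD=11310085/65536 → NEW=255, ERR=-5401595/65536
(1,3): OLD=6202785/262144 → NEW=0, ERR=6202785/262144
(1,4): OLD=2042291779/16777216 → NEW=0, ERR=2042291779/16777216
(1,5): OLD=14568973363/134217728 → NEW=0, ERR=14568973363/134217728
(1,6): OLD=202403148445/2147483648 → NEW=0, ERR=202403148445/2147483648
(2,0): OLD=2342955/32768 → NEW=0, ERR=2342955/32768
(2,1): OLD=93393929/1048576 → NEW=0, ERR=93393929/1048576
(2,2): OLD=1246032731/16777216 → NEW=0, ERR=1246032731/16777216
(2,3): OLD=13496955971/134217728 → NEW=0, ERR=13496955971/134217728
(2,4): OLD=161992420211/1073741824 → NEW=255, ERR=-111811744909/1073741824
(2,5): OLD=4626304575889/34359738368 → NEW=255, ERR=-4135428707951/34359738368
(2,6): OLD=46499245303559/549755813888 → NEW=0, ERR=46499245303559/549755813888
(3,0): OLD=2651543291/16777216 → NEW=255, ERR=-1626646789/16777216
(3,1): OLD=14335764959/134217728 → NEW=0, ERR=14335764959/134217728
(3,2): OLD=172185437773/1073741824 → NEW=255, ERR=-101618727347/1073741824
(3,3): OLD=236811885547/4294967296 → NEW=0, ERR=236811885547/4294967296
(3,4): OLD=30950741934843/549755813888 → NEW=0, ERR=30950741934843/549755813888
(3,5): OLD=313888998045345/4398046511104 → NEW=0, ERR=313888998045345/4398046511104
(3,6): OLD=8172195039567871/70368744177664 → NEW=0, ERR=8172195039567871/70368744177664
Output grid:
  Row 0: ...#..#  (5 black, running=5)
  Row 1: #.#....  (5 black, running=10)
  Row 2: ....##.  (5 black, running=15)
  Row 3: #.#....  (5 black, running=20)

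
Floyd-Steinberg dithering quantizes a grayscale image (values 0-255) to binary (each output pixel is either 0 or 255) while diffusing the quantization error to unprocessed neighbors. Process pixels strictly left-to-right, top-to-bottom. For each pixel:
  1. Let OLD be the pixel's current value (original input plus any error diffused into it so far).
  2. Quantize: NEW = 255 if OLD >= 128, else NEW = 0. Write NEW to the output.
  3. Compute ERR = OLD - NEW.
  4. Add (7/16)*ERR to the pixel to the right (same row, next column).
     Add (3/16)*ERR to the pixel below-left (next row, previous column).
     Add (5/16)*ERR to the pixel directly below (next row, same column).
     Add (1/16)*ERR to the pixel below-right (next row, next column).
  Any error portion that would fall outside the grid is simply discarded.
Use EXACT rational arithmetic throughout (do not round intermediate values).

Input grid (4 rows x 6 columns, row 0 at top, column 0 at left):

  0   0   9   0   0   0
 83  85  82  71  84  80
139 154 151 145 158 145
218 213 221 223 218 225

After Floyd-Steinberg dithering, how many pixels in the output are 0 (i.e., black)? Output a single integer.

(0,0): OLD=0 → NEW=0, ERR=0
(0,1): OLD=0 → NEW=0, ERR=0
(0,2): OLD=9 → NEW=0, ERR=9
(0,3): OLD=63/16 → NEW=0, ERR=63/16
(0,4): OLD=441/256 → NEW=0, ERR=441/256
(0,5): OLD=3087/4096 → NEW=0, ERR=3087/4096
(1,0): OLD=83 → NEW=0, ERR=83
(1,1): OLD=123 → NEW=0, ERR=123
(1,2): OLD=35677/256 → NEW=255, ERR=-29603/256
(1,3): OLD=46131/2048 → NEW=0, ERR=46131/2048
(1,4): OLD=6211527/65536 → NEW=0, ERR=6211527/65536
(1,5): OLD=127726625/1048576 → NEW=0, ERR=127726625/1048576
(2,0): OLD=188 → NEW=255, ERR=-67
(2,1): OLD=600599/4096 → NEW=255, ERR=-443881/4096
(2,2): OLD=5201123/65536 → NEW=0, ERR=5201123/65536
(2,3): OLD=103444277/524288 → NEW=255, ERR=-30249163/524288
(2,4): OLD=3131032953/16777216 → NEW=255, ERR=-1147157127/16777216
(2,5): OLD=42701322143/268435456 → NEW=255, ERR=-25749719137/268435456
(3,0): OLD=11583045/65536 → NEW=255, ERR=-5128635/65536
(3,1): OLD=40787055/262144 → NEW=255, ERR=-26059665/262144
(3,2): OLD=1549527721/8388608 → NEW=255, ERR=-589567319/8388608
(3,3): OLD=44657314249/268435456 → NEW=255, ERR=-23793727031/268435456
(3,4): OLD=146309370571/1073741824 → NEW=255, ERR=-127494794549/1073741824
(3,5): OLD=2384594565689/17179869184 → NEW=255, ERR=-1996272076231/17179869184
Output grid:
  Row 0: ......  (6 black, running=6)
  Row 1: ..#...  (5 black, running=11)
  Row 2: ##.###  (1 black, running=12)
  Row 3: ######  (0 black, running=12)

Answer: 12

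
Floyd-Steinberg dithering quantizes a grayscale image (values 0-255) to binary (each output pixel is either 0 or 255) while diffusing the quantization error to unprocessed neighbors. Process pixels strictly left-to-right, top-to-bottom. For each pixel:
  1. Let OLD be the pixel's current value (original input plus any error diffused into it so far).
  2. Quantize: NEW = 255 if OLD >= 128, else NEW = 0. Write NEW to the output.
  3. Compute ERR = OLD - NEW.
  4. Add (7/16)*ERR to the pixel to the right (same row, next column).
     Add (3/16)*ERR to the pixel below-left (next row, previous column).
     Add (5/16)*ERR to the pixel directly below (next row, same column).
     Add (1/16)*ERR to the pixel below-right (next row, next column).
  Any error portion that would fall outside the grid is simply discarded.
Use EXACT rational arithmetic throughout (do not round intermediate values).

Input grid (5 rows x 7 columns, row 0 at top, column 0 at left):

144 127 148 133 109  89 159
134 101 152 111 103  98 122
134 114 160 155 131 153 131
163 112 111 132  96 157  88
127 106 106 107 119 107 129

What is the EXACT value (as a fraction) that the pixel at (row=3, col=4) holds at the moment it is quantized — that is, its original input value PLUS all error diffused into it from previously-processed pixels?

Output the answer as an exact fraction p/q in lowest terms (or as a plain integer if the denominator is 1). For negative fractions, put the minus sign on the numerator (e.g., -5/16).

(0,0): OLD=144 → NEW=255, ERR=-111
(0,1): OLD=1255/16 → NEW=0, ERR=1255/16
(0,2): OLD=46673/256 → NEW=255, ERR=-18607/256
(0,3): OLD=414519/4096 → NEW=0, ERR=414519/4096
(0,4): OLD=10045057/65536 → NEW=255, ERR=-6666623/65536
(0,5): OLD=46656903/1048576 → NEW=0, ERR=46656903/1048576
(0,6): OLD=2994175665/16777216 → NEW=255, ERR=-1284014415/16777216
(1,0): OLD=29189/256 → NEW=0, ERR=29189/256
(1,1): OLD=317091/2048 → NEW=255, ERR=-205149/2048
(1,2): OLD=7165663/65536 → NEW=0, ERR=7165663/65536
(1,3): OLD=43737459/262144 → NEW=255, ERR=-23109261/262144
(1,4): OLD=793751673/16777216 → NEW=0, ERR=793751673/16777216
(1,5): OLD=15018394953/134217728 → NEW=0, ERR=15018394953/134217728
(1,6): OLD=321733276711/2147483648 → NEW=255, ERR=-225875053529/2147483648
(2,0): OLD=4943025/32768 → NEW=255, ERR=-3412815/32768
(2,1): OLD=67903787/1048576 → NEW=0, ERR=67903787/1048576
(2,2): OLD=3350586689/16777216 → NEW=255, ERR=-927603391/16777216
(2,3): OLD=15967486585/134217728 → NEW=0, ERR=15967486585/134217728
(2,4): OLD=229033037065/1073741824 → NEW=255, ERR=-44771128055/1073741824
(2,5): OLD=5255690827331/34359738368 → NEW=255, ERR=-3506042456509/34359738368
(2,6): OLD=33250419249413/549755813888 → NEW=0, ERR=33250419249413/549755813888
(3,0): OLD=2392347169/16777216 → NEW=255, ERR=-1885842911/16777216
(3,1): OLD=8883001101/134217728 → NEW=0, ERR=8883001101/134217728
(3,2): OLD=160020850743/1073741824 → NEW=255, ERR=-113783314377/1073741824
(3,3): OLD=479069748465/4294967296 → NEW=0, ERR=479069748465/4294967296
(3,4): OLD=66010632754721/549755813888 → NEW=0, ERR=66010632754721/549755813888
Target (3,4): original=96, with diffused error = 66010632754721/549755813888

Answer: 66010632754721/549755813888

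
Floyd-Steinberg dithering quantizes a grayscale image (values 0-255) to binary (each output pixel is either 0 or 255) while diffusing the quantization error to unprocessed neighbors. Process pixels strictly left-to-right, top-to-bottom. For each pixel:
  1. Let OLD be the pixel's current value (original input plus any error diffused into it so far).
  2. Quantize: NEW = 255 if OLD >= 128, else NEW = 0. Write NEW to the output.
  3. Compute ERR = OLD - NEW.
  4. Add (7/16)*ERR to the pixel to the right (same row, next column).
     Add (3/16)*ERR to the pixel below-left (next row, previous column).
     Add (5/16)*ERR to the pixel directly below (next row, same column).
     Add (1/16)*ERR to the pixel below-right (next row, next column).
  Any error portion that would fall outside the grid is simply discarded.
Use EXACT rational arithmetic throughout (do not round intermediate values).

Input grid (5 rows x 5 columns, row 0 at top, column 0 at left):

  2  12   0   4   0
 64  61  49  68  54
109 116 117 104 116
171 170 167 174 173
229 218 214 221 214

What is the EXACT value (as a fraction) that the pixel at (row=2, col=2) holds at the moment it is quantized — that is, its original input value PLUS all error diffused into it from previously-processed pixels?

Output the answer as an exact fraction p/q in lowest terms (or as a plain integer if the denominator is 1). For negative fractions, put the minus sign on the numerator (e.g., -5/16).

(0,0): OLD=2 → NEW=0, ERR=2
(0,1): OLD=103/8 → NEW=0, ERR=103/8
(0,2): OLD=721/128 → NEW=0, ERR=721/128
(0,3): OLD=13239/2048 → NEW=0, ERR=13239/2048
(0,4): OLD=92673/32768 → NEW=0, ERR=92673/32768
(1,0): OLD=8581/128 → NEW=0, ERR=8581/128
(1,1): OLD=97827/1024 → NEW=0, ERR=97827/1024
(1,2): OLD=3098975/32768 → NEW=0, ERR=3098975/32768
(1,3): OLD=14716531/131072 → NEW=0, ERR=14716531/131072
(1,4): OLD=218962681/2097152 → NEW=0, ERR=218962681/2097152
(2,0): OLD=2422577/16384 → NEW=255, ERR=-1755343/16384
(2,1): OLD=63388587/524288 → NEW=0, ERR=63388587/524288
(2,2): OLD=1899791041/8388608 → NEW=255, ERR=-239303999/8388608
Target (2,2): original=117, with diffused error = 1899791041/8388608

Answer: 1899791041/8388608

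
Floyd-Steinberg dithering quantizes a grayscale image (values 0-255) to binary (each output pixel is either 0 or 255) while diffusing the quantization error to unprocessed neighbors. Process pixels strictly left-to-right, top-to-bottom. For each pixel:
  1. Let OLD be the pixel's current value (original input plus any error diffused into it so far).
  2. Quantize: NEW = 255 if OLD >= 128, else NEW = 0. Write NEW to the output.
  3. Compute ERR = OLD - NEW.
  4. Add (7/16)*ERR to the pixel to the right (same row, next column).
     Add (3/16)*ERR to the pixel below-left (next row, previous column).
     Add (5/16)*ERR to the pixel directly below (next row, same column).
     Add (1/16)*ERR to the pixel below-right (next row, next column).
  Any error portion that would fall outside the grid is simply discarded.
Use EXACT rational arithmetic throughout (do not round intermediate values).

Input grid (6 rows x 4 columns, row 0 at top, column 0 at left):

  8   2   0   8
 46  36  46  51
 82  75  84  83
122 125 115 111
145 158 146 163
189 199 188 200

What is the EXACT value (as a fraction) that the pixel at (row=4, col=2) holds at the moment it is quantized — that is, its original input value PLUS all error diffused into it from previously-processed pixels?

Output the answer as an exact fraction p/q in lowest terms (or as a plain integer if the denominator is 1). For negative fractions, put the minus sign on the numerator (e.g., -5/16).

Answer: 13790883566763/137438953472

Derivation:
(0,0): OLD=8 → NEW=0, ERR=8
(0,1): OLD=11/2 → NEW=0, ERR=11/2
(0,2): OLD=77/32 → NEW=0, ERR=77/32
(0,3): OLD=4635/512 → NEW=0, ERR=4635/512
(1,0): OLD=1585/32 → NEW=0, ERR=1585/32
(1,1): OLD=15447/256 → NEW=0, ERR=15447/256
(1,2): OLD=615971/8192 → NEW=0, ERR=615971/8192
(1,3): OLD=11386981/131072 → NEW=0, ERR=11386981/131072
(2,0): OLD=445613/4096 → NEW=0, ERR=445613/4096
(2,1): OLD=20794175/131072 → NEW=255, ERR=-12629185/131072
(2,2): OLD=22387995/262144 → NEW=0, ERR=22387995/262144
(2,3): OLD=638424079/4194304 → NEW=255, ERR=-431123441/4194304
(3,0): OLD=289263069/2097152 → NEW=255, ERR=-245510691/2097152
(3,1): OLD=2230860099/33554432 → NEW=0, ERR=2230860099/33554432
(3,2): OLD=78104458429/536870912 → NEW=255, ERR=-58797624131/536870912
(3,3): OLD=311830982315/8589934592 → NEW=0, ERR=311830982315/8589934592
(4,0): OLD=64898007257/536870912 → NEW=0, ERR=64898007257/536870912
(4,1): OLD=875360457483/4294967296 → NEW=255, ERR=-219856202997/4294967296
(4,2): OLD=13790883566763/137438953472 → NEW=0, ERR=13790883566763/137438953472
Target (4,2): original=146, with diffused error = 13790883566763/137438953472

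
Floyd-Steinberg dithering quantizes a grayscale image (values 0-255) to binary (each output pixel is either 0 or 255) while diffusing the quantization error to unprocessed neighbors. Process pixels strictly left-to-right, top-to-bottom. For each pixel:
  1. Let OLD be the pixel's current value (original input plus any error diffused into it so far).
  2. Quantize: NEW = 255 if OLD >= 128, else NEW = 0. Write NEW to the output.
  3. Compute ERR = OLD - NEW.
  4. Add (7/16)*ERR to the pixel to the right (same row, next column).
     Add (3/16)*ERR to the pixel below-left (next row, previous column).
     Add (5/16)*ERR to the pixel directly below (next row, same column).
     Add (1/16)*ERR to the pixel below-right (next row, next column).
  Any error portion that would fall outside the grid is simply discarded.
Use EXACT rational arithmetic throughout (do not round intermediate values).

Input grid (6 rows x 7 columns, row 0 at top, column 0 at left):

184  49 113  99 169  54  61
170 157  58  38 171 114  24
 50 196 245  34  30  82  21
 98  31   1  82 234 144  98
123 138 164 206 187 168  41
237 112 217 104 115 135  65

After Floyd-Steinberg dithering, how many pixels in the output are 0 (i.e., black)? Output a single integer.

Answer: 24

Derivation:
(0,0): OLD=184 → NEW=255, ERR=-71
(0,1): OLD=287/16 → NEW=0, ERR=287/16
(0,2): OLD=30937/256 → NEW=0, ERR=30937/256
(0,3): OLD=622063/4096 → NEW=255, ERR=-422417/4096
(0,4): OLD=8118665/65536 → NEW=0, ERR=8118665/65536
(0,5): OLD=113453759/1048576 → NEW=0, ERR=113453759/1048576
(0,6): OLD=1817586489/16777216 → NEW=0, ERR=1817586489/16777216
(1,0): OLD=38701/256 → NEW=255, ERR=-26579/256
(1,1): OLD=277307/2048 → NEW=255, ERR=-244933/2048
(1,2): OLD=1653207/65536 → NEW=0, ERR=1653207/65536
(1,3): OLD=12475211/262144 → NEW=0, ERR=12475211/262144
(1,4): OLD=4099925569/16777216 → NEW=255, ERR=-178264511/16777216
(1,5): OLD=22980614417/134217728 → NEW=255, ERR=-11244906223/134217728
(1,6): OLD=60050804703/2147483648 → NEW=0, ERR=60050804703/2147483648
(2,0): OLD=-159559/32768 → NEW=0, ERR=-159559/32768
(2,1): OLD=162253187/1048576 → NEW=255, ERR=-105133693/1048576
(2,2): OLD=3531035465/16777216 → NEW=255, ERR=-747154615/16777216
(2,3): OLD=3888609089/134217728 → NEW=0, ERR=3888609089/134217728
(2,4): OLD=28583390993/1073741824 → NEW=0, ERR=28583390993/1073741824
(2,5): OLD=2475408078939/34359738368 → NEW=0, ERR=2475408078939/34359738368
(2,6): OLD=30798097027373/549755813888 → NEW=0, ERR=30798097027373/549755813888
(3,0): OLD=1303236649/16777216 → NEW=0, ERR=1303236649/16777216
(3,1): OLD=3355151093/134217728 → NEW=0, ERR=3355151093/134217728
(3,2): OLD=-3021964369/1073741824 → NEW=0, ERR=-3021964369/1073741824
(3,3): OLD=395268040921/4294967296 → NEW=0, ERR=395268040921/4294967296
(3,4): OLD=163772921463849/549755813888 → NEW=255, ERR=23585188922409/549755813888
(3,5): OLD=868397675620235/4398046511104 → NEW=255, ERR=-253104184711285/4398046511104
(3,6): OLD=6673183751631189/70368744177664 → NEW=0, ERR=6673183751631189/70368744177664
(4,0): OLD=326335407943/2147483648 → NEW=255, ERR=-221272922297/2147483648
(4,1): OLD=3609828031003/34359738368 → NEW=0, ERR=3609828031003/34359738368
(4,2): OLD=125290587057525/549755813888 → NEW=255, ERR=-14897145483915/549755813888
(4,3): OLD=1014947505693591/4398046511104 → NEW=255, ERR=-106554354637929/4398046511104
(4,4): OLD=6500962077711637/35184372088832 → NEW=255, ERR=-2471052804940523/35184372088832
(4,5): OLD=157346565740452629/1125899906842624 → NEW=255, ERR=-129757910504416491/1125899906842624
(4,6): OLD=299344994202252067/18014398509481984 → NEW=0, ERR=299344994202252067/18014398509481984
(5,0): OLD=123419778200705/549755813888 → NEW=255, ERR=-16767954340735/549755813888
(5,1): OLD=527617838011307/4398046511104 → NEW=0, ERR=527617838011307/4398046511104
(5,2): OLD=9254925728665117/35184372088832 → NEW=255, ERR=282910846012957/35184372088832
(5,3): OLD=23949210583298929/281474976710656 → NEW=0, ERR=23949210583298929/281474976710656
(5,4): OLD=1930313629831755195/18014398509481984 → NEW=0, ERR=1930313629831755195/18014398509481984
(5,5): OLD=20837759647713630475/144115188075855872 → NEW=255, ERR=-15911613311629616885/144115188075855872
(5,6): OLD=33863289641007560517/2305843009213693952 → NEW=0, ERR=33863289641007560517/2305843009213693952
Output grid:
  Row 0: #..#...  (5 black, running=5)
  Row 1: ##..##.  (3 black, running=8)
  Row 2: .##....  (5 black, running=13)
  Row 3: ....##.  (5 black, running=18)
  Row 4: #.####.  (2 black, running=20)
  Row 5: #.#..#.  (4 black, running=24)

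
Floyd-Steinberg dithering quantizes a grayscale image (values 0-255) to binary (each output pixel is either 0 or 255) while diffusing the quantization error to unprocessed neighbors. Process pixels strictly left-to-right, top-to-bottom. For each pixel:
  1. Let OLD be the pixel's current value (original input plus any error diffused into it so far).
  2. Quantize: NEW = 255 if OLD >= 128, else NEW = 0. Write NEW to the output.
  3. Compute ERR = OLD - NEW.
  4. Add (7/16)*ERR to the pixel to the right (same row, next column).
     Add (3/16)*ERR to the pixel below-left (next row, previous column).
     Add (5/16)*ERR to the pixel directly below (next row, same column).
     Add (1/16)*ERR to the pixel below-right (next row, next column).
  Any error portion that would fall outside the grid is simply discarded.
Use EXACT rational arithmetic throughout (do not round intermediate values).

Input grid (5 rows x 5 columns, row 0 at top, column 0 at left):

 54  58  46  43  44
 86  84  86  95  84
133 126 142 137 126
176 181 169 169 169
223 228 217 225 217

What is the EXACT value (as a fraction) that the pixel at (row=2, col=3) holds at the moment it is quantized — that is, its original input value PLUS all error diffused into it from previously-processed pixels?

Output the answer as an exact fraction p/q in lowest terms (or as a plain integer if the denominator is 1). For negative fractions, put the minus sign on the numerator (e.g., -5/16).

Answer: 14516117585/134217728

Derivation:
(0,0): OLD=54 → NEW=0, ERR=54
(0,1): OLD=653/8 → NEW=0, ERR=653/8
(0,2): OLD=10459/128 → NEW=0, ERR=10459/128
(0,3): OLD=161277/2048 → NEW=0, ERR=161277/2048
(0,4): OLD=2570731/32768 → NEW=0, ERR=2570731/32768
(1,0): OLD=15127/128 → NEW=0, ERR=15127/128
(1,1): OLD=184225/1024 → NEW=255, ERR=-76895/1024
(1,2): OLD=3229237/32768 → NEW=0, ERR=3229237/32768
(1,3): OLD=23925969/131072 → NEW=255, ERR=-9497391/131072
(1,4): OLD=171415379/2097152 → NEW=0, ERR=171415379/2097152
(2,0): OLD=2553467/16384 → NEW=255, ERR=-1624453/16384
(2,1): OLD=44574969/524288 → NEW=0, ERR=44574969/524288
(2,2): OLD=1608207147/8388608 → NEW=255, ERR=-530887893/8388608
(2,3): OLD=14516117585/134217728 → NEW=0, ERR=14516117585/134217728
Target (2,3): original=137, with diffused error = 14516117585/134217728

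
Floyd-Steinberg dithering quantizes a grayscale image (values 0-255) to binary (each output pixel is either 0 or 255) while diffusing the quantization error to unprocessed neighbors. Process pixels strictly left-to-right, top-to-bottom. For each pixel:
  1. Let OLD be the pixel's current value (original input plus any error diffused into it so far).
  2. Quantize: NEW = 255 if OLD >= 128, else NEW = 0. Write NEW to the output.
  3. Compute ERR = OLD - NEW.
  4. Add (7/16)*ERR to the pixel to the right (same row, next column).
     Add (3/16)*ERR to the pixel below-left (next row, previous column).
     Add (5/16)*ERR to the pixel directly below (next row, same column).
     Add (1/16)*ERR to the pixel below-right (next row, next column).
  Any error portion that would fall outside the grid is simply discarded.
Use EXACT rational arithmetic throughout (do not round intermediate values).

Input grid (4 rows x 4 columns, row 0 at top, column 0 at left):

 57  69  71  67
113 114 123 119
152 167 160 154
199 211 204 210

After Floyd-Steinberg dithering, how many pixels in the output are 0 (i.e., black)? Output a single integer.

Answer: 6

Derivation:
(0,0): OLD=57 → NEW=0, ERR=57
(0,1): OLD=1503/16 → NEW=0, ERR=1503/16
(0,2): OLD=28697/256 → NEW=0, ERR=28697/256
(0,3): OLD=475311/4096 → NEW=0, ERR=475311/4096
(1,0): OLD=37997/256 → NEW=255, ERR=-27283/256
(1,1): OLD=248443/2048 → NEW=0, ERR=248443/2048
(1,2): OLD=15645591/65536 → NEW=255, ERR=-1066089/65536
(1,3): OLD=162689233/1048576 → NEW=255, ERR=-104697647/1048576
(2,0): OLD=4634745/32768 → NEW=255, ERR=-3721095/32768
(2,1): OLD=152585027/1048576 → NEW=255, ERR=-114801853/1048576
(2,2): OLD=201070543/2097152 → NEW=0, ERR=201070543/2097152
(2,3): OLD=5493785011/33554432 → NEW=255, ERR=-3062595149/33554432
(3,0): OLD=2398885225/16777216 → NEW=255, ERR=-1879304855/16777216
(3,1): OLD=37221091383/268435456 → NEW=255, ERR=-31229949897/268435456
(3,2): OLD=683357268681/4294967296 → NEW=255, ERR=-411859391799/4294967296
(3,3): OLD=9999805948671/68719476736 → NEW=255, ERR=-7523660619009/68719476736
Output grid:
  Row 0: ....  (4 black, running=4)
  Row 1: #.##  (1 black, running=5)
  Row 2: ##.#  (1 black, running=6)
  Row 3: ####  (0 black, running=6)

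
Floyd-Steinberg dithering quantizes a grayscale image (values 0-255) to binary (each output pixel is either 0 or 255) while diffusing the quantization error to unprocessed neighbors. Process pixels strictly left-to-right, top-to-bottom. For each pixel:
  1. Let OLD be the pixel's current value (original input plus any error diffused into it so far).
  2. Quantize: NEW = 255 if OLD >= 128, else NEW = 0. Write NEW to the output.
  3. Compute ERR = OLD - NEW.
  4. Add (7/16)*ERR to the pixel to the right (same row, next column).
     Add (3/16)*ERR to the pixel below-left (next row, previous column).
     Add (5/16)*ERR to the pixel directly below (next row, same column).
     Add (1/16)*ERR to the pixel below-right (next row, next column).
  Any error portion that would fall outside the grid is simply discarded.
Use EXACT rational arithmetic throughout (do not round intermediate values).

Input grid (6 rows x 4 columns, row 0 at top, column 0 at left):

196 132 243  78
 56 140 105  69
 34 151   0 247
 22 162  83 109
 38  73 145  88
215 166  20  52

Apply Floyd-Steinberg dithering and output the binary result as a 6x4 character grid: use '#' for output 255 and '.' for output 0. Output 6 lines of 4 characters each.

Answer: #.#.
.#.#
.#.#
.#..
..#.
##..

Derivation:
(0,0): OLD=196 → NEW=255, ERR=-59
(0,1): OLD=1699/16 → NEW=0, ERR=1699/16
(0,2): OLD=74101/256 → NEW=255, ERR=8821/256
(0,3): OLD=381235/4096 → NEW=0, ERR=381235/4096
(1,0): OLD=14713/256 → NEW=0, ERR=14713/256
(1,1): OLD=411855/2048 → NEW=255, ERR=-110385/2048
(1,2): OLD=7620219/65536 → NEW=0, ERR=7620219/65536
(1,3): OLD=158450253/1048576 → NEW=255, ERR=-108936627/1048576
(2,0): OLD=1371477/32768 → NEW=0, ERR=1371477/32768
(2,1): OLD=186501239/1048576 → NEW=255, ERR=-80885641/1048576
(2,2): OLD=-42488621/2097152 → NEW=0, ERR=-42488621/2097152
(2,3): OLD=7145005095/33554432 → NEW=255, ERR=-1411375065/33554432
(3,0): OLD=345878149/16777216 → NEW=0, ERR=345878149/16777216
(3,1): OLD=39119308955/268435456 → NEW=255, ERR=-29331732325/268435456
(3,2): OLD=69387716197/4294967296 → NEW=0, ERR=69387716197/4294967296
(3,3): OLD=6985840240195/68719476736 → NEW=0, ERR=6985840240195/68719476736
(4,0): OLD=102883812193/4294967296 → NEW=0, ERR=102883812193/4294967296
(4,1): OLD=1843438927907/34359738368 → NEW=0, ERR=1843438927907/34359738368
(4,2): OLD=204236945559363/1099511627776 → NEW=255, ERR=-76138519523517/1099511627776
(4,3): OLD=1591773209806021/17592186044416 → NEW=0, ERR=1591773209806021/17592186044416
(5,0): OLD=127843169257361/549755813888 → NEW=255, ERR=-12344563284079/549755813888
(5,1): OLD=2840351923211927/17592186044416 → NEW=255, ERR=-1645655518114153/17592186044416
(5,2): OLD=-195687821686277/8796093022208 → NEW=0, ERR=-195687821686277/8796093022208
(5,3): OLD=18637719022000067/281474976710656 → NEW=0, ERR=18637719022000067/281474976710656
Row 0: #.#.
Row 1: .#.#
Row 2: .#.#
Row 3: .#..
Row 4: ..#.
Row 5: ##..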